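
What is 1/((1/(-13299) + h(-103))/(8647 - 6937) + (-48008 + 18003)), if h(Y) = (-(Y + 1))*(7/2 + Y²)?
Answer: -11370645/333978285713 ≈ -3.4046e-5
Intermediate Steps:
h(Y) = (-1 - Y)*(7/2 + Y²) (h(Y) = (-(1 + Y))*(7*(½) + Y²) = (-1 - Y)*(7/2 + Y²))
1/((1/(-13299) + h(-103))/(8647 - 6937) + (-48008 + 18003)) = 1/((1/(-13299) + (-7/2 - 1*(-103)² - 1*(-103)³ - 7/2*(-103)))/(8647 - 6937) + (-48008 + 18003)) = 1/((-1/13299 + (-7/2 - 1*10609 - 1*(-1092727) + 721/2))/1710 - 30005) = 1/((-1/13299 + (-7/2 - 10609 + 1092727 + 721/2))*(1/1710) - 30005) = 1/((-1/13299 + 1082475)*(1/1710) - 30005) = 1/((14395835024/13299)*(1/1710) - 30005) = 1/(7197917512/11370645 - 30005) = 1/(-333978285713/11370645) = -11370645/333978285713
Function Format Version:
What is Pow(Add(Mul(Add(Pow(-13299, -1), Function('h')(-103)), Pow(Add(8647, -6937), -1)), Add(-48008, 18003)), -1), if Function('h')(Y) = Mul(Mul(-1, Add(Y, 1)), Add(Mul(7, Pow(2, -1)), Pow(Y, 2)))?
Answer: Rational(-11370645, 333978285713) ≈ -3.4046e-5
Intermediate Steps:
Function('h')(Y) = Mul(Add(-1, Mul(-1, Y)), Add(Rational(7, 2), Pow(Y, 2))) (Function('h')(Y) = Mul(Mul(-1, Add(1, Y)), Add(Mul(7, Rational(1, 2)), Pow(Y, 2))) = Mul(Add(-1, Mul(-1, Y)), Add(Rational(7, 2), Pow(Y, 2))))
Pow(Add(Mul(Add(Pow(-13299, -1), Function('h')(-103)), Pow(Add(8647, -6937), -1)), Add(-48008, 18003)), -1) = Pow(Add(Mul(Add(Pow(-13299, -1), Add(Rational(-7, 2), Mul(-1, Pow(-103, 2)), Mul(-1, Pow(-103, 3)), Mul(Rational(-7, 2), -103))), Pow(Add(8647, -6937), -1)), Add(-48008, 18003)), -1) = Pow(Add(Mul(Add(Rational(-1, 13299), Add(Rational(-7, 2), Mul(-1, 10609), Mul(-1, -1092727), Rational(721, 2))), Pow(1710, -1)), -30005), -1) = Pow(Add(Mul(Add(Rational(-1, 13299), Add(Rational(-7, 2), -10609, 1092727, Rational(721, 2))), Rational(1, 1710)), -30005), -1) = Pow(Add(Mul(Add(Rational(-1, 13299), 1082475), Rational(1, 1710)), -30005), -1) = Pow(Add(Mul(Rational(14395835024, 13299), Rational(1, 1710)), -30005), -1) = Pow(Add(Rational(7197917512, 11370645), -30005), -1) = Pow(Rational(-333978285713, 11370645), -1) = Rational(-11370645, 333978285713)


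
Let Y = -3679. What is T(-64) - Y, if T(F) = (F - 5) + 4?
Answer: 3614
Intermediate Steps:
T(F) = -1 + F (T(F) = (-5 + F) + 4 = -1 + F)
T(-64) - Y = (-1 - 64) - 1*(-3679) = -65 + 3679 = 3614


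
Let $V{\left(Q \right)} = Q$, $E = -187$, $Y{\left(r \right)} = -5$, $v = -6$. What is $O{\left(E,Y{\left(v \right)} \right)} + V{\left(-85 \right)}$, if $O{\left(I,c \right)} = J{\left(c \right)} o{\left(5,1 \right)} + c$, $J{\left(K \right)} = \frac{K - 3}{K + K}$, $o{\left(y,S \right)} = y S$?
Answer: $-86$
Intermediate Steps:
$o{\left(y,S \right)} = S y$
$J{\left(K \right)} = \frac{-3 + K}{2 K}$
$O{\left(I,c \right)} = c + \frac{5 \left(-3 + c\right)}{2 c}$ ($O{\left(I,c \right)} = \frac{-3 + c}{2 c} 1 \cdot 5 + c = \frac{-3 + c}{2 c} 5 + c = \frac{5 \left(-3 + c\right)}{2 c} + c = c + \frac{5 \left(-3 + c\right)}{2 c}$)
$O{\left(E,Y{\left(v \right)} \right)} + V{\left(-85 \right)} = \left(\frac{5}{2} - 5 - \frac{15}{2 \left(-5\right)}\right) - 85 = \left(\frac{5}{2} - 5 - - \frac{3}{2}\right) - 85 = \left(\frac{5}{2} - 5 + \frac{3}{2}\right) - 85 = -1 - 85 = -86$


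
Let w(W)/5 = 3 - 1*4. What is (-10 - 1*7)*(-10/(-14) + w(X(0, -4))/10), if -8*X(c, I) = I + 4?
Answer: -51/14 ≈ -3.6429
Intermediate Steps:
X(c, I) = -1/2 - I/8 (X(c, I) = -(I + 4)/8 = -(4 + I)/8 = -1/2 - I/8)
w(W) = -5 (w(W) = 5*(3 - 1*4) = 5*(3 - 4) = 5*(-1) = -5)
(-10 - 1*7)*(-10/(-14) + w(X(0, -4))/10) = (-10 - 1*7)*(-10/(-14) - 5/10) = (-10 - 7)*(-10*(-1/14) - 5*1/10) = -17*(5/7 - 1/2) = -17*3/14 = -51/14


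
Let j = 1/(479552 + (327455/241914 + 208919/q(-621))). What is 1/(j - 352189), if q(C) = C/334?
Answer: -799451045171/281557864145552093 ≈ -2.8394e-6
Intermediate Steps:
q(C) = C/334 (q(C) = C*(1/334) = C/334)
j = 2177226/799451045171 (j = 1/(479552 + (327455/241914 + 208919/(((1/334)*(-621))))) = 1/(479552 + (327455*(1/241914) + 208919/(-621/334))) = 1/(479552 + (327455/241914 + 208919*(-334/621))) = 1/(479552 + (327455/241914 - 69778946/621)) = 1/(479552 - 244642037581/2177226) = 1/(799451045171/2177226) = 2177226/799451045171 ≈ 2.7234e-6)
1/(j - 352189) = 1/(2177226/799451045171 - 352189) = 1/(-281557864145552093/799451045171) = -799451045171/281557864145552093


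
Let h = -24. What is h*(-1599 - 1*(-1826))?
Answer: -5448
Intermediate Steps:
h*(-1599 - 1*(-1826)) = -24*(-1599 - 1*(-1826)) = -24*(-1599 + 1826) = -24*227 = -5448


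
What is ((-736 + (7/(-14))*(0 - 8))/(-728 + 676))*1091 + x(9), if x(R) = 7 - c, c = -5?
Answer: 199809/13 ≈ 15370.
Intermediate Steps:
x(R) = 12 (x(R) = 7 - 1*(-5) = 7 + 5 = 12)
((-736 + (7/(-14))*(0 - 8))/(-728 + 676))*1091 + x(9) = ((-736 + (7/(-14))*(0 - 8))/(-728 + 676))*1091 + 12 = ((-736 + (7*(-1/14))*(-8))/(-52))*1091 + 12 = ((-736 - 1/2*(-8))*(-1/52))*1091 + 12 = ((-736 + 4)*(-1/52))*1091 + 12 = -732*(-1/52)*1091 + 12 = (183/13)*1091 + 12 = 199653/13 + 12 = 199809/13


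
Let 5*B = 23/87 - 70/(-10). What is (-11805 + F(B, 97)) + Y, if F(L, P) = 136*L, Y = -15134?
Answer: -11632513/435 ≈ -26741.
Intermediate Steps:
B = 632/435 (B = (23/87 - 70/(-10))/5 = (23*(1/87) - 70*(-1/10))/5 = (23/87 + 7)/5 = (1/5)*(632/87) = 632/435 ≈ 1.4529)
(-11805 + F(B, 97)) + Y = (-11805 + 136*(632/435)) - 15134 = (-11805 + 85952/435) - 15134 = -5049223/435 - 15134 = -11632513/435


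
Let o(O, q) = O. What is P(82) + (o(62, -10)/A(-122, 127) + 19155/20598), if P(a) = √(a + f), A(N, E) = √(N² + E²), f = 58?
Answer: 6385/6866 + 2*√35 + 62*√31013/31013 ≈ 13.114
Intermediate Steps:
A(N, E) = √(E² + N²)
P(a) = √(58 + a) (P(a) = √(a + 58) = √(58 + a))
P(82) + (o(62, -10)/A(-122, 127) + 19155/20598) = √(58 + 82) + (62/(√(127² + (-122)²)) + 19155/20598) = √140 + (62/(√(16129 + 14884)) + 19155*(1/20598)) = 2*√35 + (62/(√31013) + 6385/6866) = 2*√35 + (62*(√31013/31013) + 6385/6866) = 2*√35 + (62*√31013/31013 + 6385/6866) = 2*√35 + (6385/6866 + 62*√31013/31013) = 6385/6866 + 2*√35 + 62*√31013/31013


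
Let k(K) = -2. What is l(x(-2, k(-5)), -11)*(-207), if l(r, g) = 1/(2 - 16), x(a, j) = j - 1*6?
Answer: 207/14 ≈ 14.786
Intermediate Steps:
x(a, j) = -6 + j (x(a, j) = j - 6 = -6 + j)
l(r, g) = -1/14 (l(r, g) = 1/(-14) = -1/14)
l(x(-2, k(-5)), -11)*(-207) = -1/14*(-207) = 207/14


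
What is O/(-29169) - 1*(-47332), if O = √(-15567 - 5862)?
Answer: 47332 - I*√2381/9723 ≈ 47332.0 - 0.0050186*I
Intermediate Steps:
O = 3*I*√2381 (O = √(-21429) = 3*I*√2381 ≈ 146.39*I)
O/(-29169) - 1*(-47332) = (3*I*√2381)/(-29169) - 1*(-47332) = (3*I*√2381)*(-1/29169) + 47332 = -I*√2381/9723 + 47332 = 47332 - I*√2381/9723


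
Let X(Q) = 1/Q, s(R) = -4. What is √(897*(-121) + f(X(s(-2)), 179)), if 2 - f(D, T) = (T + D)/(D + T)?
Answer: 2*I*√27134 ≈ 329.45*I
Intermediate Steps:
f(D, T) = 1 (f(D, T) = 2 - (T + D)/(D + T) = 2 - (D + T)/(D + T) = 2 - 1*1 = 2 - 1 = 1)
√(897*(-121) + f(X(s(-2)), 179)) = √(897*(-121) + 1) = √(-108537 + 1) = √(-108536) = 2*I*√27134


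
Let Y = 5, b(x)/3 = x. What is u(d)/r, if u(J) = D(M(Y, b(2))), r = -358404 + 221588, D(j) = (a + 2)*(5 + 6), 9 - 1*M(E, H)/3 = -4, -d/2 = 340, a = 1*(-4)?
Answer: 11/68408 ≈ 0.00016080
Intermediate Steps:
b(x) = 3*x
a = -4
d = -680 (d = -2*340 = -680)
M(E, H) = 39 (M(E, H) = 27 - 3*(-4) = 27 + 12 = 39)
D(j) = -22 (D(j) = (-4 + 2)*(5 + 6) = -2*11 = -22)
r = -136816
u(J) = -22
u(d)/r = -22/(-136816) = -22*(-1/136816) = 11/68408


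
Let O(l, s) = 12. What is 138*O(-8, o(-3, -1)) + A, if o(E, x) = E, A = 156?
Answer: 1812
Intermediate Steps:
138*O(-8, o(-3, -1)) + A = 138*12 + 156 = 1656 + 156 = 1812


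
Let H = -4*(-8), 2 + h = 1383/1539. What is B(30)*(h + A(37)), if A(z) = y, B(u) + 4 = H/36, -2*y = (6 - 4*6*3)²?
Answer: 31300612/4617 ≈ 6779.4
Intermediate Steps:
h = -565/513 (h = -2 + 1383/1539 = -2 + 1383*(1/1539) = -2 + 461/513 = -565/513 ≈ -1.1014)
H = 32
y = -2178 (y = -(6 - 4*6*3)²/2 = -(6 - 24*3)²/2 = -(6 - 72)²/2 = -½*(-66)² = -½*4356 = -2178)
B(u) = -28/9 (B(u) = -4 + 32/36 = -4 + 32*(1/36) = -4 + 8/9 = -28/9)
A(z) = -2178
B(30)*(h + A(37)) = -28*(-565/513 - 2178)/9 = -28/9*(-1117879/513) = 31300612/4617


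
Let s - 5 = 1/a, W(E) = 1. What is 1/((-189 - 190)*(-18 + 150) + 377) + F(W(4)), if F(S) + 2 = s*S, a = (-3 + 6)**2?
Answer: 1390219/446859 ≈ 3.1111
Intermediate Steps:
a = 9 (a = 3**2 = 9)
s = 46/9 (s = 5 + 1/9 = 46/9 ≈ 5.1111)
F(S) = -2 + 46*S/9
1/((-189 - 190)*(-18 + 150) + 377) + F(W(4)) = 1/((-189 - 190)*(-18 + 150) + 377) + (-2 + (46/9)*1) = 1/(-379*132 + 377) + (-2 + 46/9) = 1/(-50028 + 377) + 28/9 = 1/(-49651) + 28/9 = -1/49651 + 28/9 = 1390219/446859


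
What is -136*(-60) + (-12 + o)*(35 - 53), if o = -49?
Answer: 9258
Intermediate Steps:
-136*(-60) + (-12 + o)*(35 - 53) = -136*(-60) + (-12 - 49)*(35 - 53) = 8160 - 61*(-18) = 8160 + 1098 = 9258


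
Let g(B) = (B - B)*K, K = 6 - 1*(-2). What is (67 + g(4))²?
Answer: 4489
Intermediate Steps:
K = 8 (K = 6 + 2 = 8)
g(B) = 0 (g(B) = (B - B)*8 = 0*8 = 0)
(67 + g(4))² = (67 + 0)² = 67² = 4489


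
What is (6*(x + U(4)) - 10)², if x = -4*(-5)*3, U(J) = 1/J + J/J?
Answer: 511225/4 ≈ 1.2781e+5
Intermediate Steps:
U(J) = 1 + 1/J (U(J) = 1/J + 1 = 1 + 1/J)
x = 60 (x = 20*3 = 60)
(6*(x + U(4)) - 10)² = (6*(60 + (1 + 4)/4) - 10)² = (6*(60 + (¼)*5) - 10)² = (6*(60 + 5/4) - 10)² = (6*(245/4) - 10)² = (735/2 - 10)² = (715/2)² = 511225/4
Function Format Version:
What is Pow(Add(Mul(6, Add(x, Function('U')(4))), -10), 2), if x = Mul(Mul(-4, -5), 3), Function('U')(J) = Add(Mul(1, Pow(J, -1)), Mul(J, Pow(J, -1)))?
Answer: Rational(511225, 4) ≈ 1.2781e+5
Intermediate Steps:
Function('U')(J) = Add(1, Pow(J, -1)) (Function('U')(J) = Add(Pow(J, -1), 1) = Add(1, Pow(J, -1)))
x = 60 (x = Mul(20, 3) = 60)
Pow(Add(Mul(6, Add(x, Function('U')(4))), -10), 2) = Pow(Add(Mul(6, Add(60, Mul(Pow(4, -1), Add(1, 4)))), -10), 2) = Pow(Add(Mul(6, Add(60, Mul(Rational(1, 4), 5))), -10), 2) = Pow(Add(Mul(6, Add(60, Rational(5, 4))), -10), 2) = Pow(Add(Mul(6, Rational(245, 4)), -10), 2) = Pow(Add(Rational(735, 2), -10), 2) = Pow(Rational(715, 2), 2) = Rational(511225, 4)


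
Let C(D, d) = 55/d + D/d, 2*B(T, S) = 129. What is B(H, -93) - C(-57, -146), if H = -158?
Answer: 9415/146 ≈ 64.486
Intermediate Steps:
B(T, S) = 129/2 (B(T, S) = (½)*129 = 129/2)
B(H, -93) - C(-57, -146) = 129/2 - (55 - 57)/(-146) = 129/2 - (-1)*(-2)/146 = 129/2 - 1*1/73 = 129/2 - 1/73 = 9415/146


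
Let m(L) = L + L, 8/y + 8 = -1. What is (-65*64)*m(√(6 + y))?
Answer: -8320*√46/3 ≈ -18810.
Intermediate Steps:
y = -8/9 (y = 8/(-8 - 1) = 8/(-9) = 8*(-⅑) = -8/9 ≈ -0.88889)
m(L) = 2*L
(-65*64)*m(√(6 + y)) = (-65*64)*(2*√(6 - 8/9)) = -8320*√(46/9) = -8320*√46/3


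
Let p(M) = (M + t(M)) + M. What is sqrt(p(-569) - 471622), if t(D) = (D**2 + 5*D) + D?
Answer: I*sqrt(152413) ≈ 390.4*I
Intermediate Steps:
t(D) = D**2 + 6*D
p(M) = 2*M + M*(6 + M) (p(M) = (M + M*(6 + M)) + M = 2*M + M*(6 + M))
sqrt(p(-569) - 471622) = sqrt(-569*(8 - 569) - 471622) = sqrt(-569*(-561) - 471622) = sqrt(319209 - 471622) = sqrt(-152413) = I*sqrt(152413)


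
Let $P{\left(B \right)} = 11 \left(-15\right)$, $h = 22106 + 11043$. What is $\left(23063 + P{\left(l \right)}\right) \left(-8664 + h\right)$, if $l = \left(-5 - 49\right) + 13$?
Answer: $560657530$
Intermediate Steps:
$h = 33149$
$l = -41$ ($l = -54 + 13 = -41$)
$P{\left(B \right)} = -165$
$\left(23063 + P{\left(l \right)}\right) \left(-8664 + h\right) = \left(23063 - 165\right) \left(-8664 + 33149\right) = 22898 \cdot 24485 = 560657530$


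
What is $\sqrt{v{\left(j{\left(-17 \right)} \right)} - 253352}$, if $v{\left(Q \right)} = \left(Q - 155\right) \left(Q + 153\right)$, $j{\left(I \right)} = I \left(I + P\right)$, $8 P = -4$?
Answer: $\frac{i \sqrt{756623}}{2} \approx 434.92 i$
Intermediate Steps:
$P = - \frac{1}{2}$ ($P = \frac{1}{8} \left(-4\right) = - \frac{1}{2} \approx -0.5$)
$j{\left(I \right)} = I \left(- \frac{1}{2} + I\right)$ ($j{\left(I \right)} = I \left(I - \frac{1}{2}\right) = I \left(- \frac{1}{2} + I\right)$)
$v{\left(Q \right)} = \left(-155 + Q\right) \left(153 + Q\right)$
$\sqrt{v{\left(j{\left(-17 \right)} \right)} - 253352} = \sqrt{\left(-23715 + \left(- 17 \left(- \frac{1}{2} - 17\right)\right)^{2} - 2 \left(- 17 \left(- \frac{1}{2} - 17\right)\right)\right) - 253352} = \sqrt{\left(-23715 + \left(\left(-17\right) \left(- \frac{35}{2}\right)\right)^{2} - 2 \left(\left(-17\right) \left(- \frac{35}{2}\right)\right)\right) - 253352} = \sqrt{\left(-23715 + \left(\frac{595}{2}\right)^{2} - 595\right) - 253352} = \sqrt{\left(-23715 + \frac{354025}{4} - 595\right) - 253352} = \sqrt{\frac{256785}{4} - 253352} = \sqrt{- \frac{756623}{4}} = \frac{i \sqrt{756623}}{2}$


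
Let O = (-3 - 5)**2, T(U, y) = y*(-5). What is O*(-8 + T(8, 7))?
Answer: -2752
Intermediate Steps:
T(U, y) = -5*y
O = 64 (O = (-8)**2 = 64)
O*(-8 + T(8, 7)) = 64*(-8 - 5*7) = 64*(-8 - 35) = 64*(-43) = -2752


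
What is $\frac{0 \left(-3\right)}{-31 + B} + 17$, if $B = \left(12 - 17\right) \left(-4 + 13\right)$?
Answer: $17$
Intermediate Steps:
$B = -45$ ($B = \left(-5\right) 9 = -45$)
$\frac{0 \left(-3\right)}{-31 + B} + 17 = \frac{0 \left(-3\right)}{-31 - 45} + 17 = \frac{1}{-76} \cdot 0 + 17 = \left(- \frac{1}{76}\right) 0 + 17 = 0 + 17 = 17$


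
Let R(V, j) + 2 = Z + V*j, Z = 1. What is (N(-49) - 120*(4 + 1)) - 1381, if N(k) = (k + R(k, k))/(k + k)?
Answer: -196489/98 ≈ -2005.0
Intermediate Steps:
R(V, j) = -1 + V*j (R(V, j) = -2 + (1 + V*j) = -1 + V*j)
N(k) = (-1 + k + k²)/(2*k) (N(k) = (k + (-1 + k*k))/(k + k) = (k + (-1 + k²))/((2*k)) = (-1 + k + k²)*(1/(2*k)) = (-1 + k + k²)/(2*k))
(N(-49) - 120*(4 + 1)) - 1381 = ((½)*(-1 - 49 + (-49)²)/(-49) - 120*(4 + 1)) - 1381 = ((½)*(-1/49)*(-1 - 49 + 2401) - 120*5) - 1381 = ((½)*(-1/49)*2351 - 600) - 1381 = (-2351/98 - 600) - 1381 = -61151/98 - 1381 = -196489/98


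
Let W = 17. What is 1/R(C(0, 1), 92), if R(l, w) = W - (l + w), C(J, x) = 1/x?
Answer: -1/76 ≈ -0.013158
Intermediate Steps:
R(l, w) = 17 - l - w (R(l, w) = 17 - (l + w) = 17 + (-l - w) = 17 - l - w)
1/R(C(0, 1), 92) = 1/(17 - 1/1 - 1*92) = 1/(17 - 1*1 - 92) = 1/(17 - 1 - 92) = 1/(-76) = -1/76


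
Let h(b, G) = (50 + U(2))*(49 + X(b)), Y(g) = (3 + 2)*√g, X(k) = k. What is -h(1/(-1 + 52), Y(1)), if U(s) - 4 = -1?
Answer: -132500/51 ≈ -2598.0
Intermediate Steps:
U(s) = 3 (U(s) = 4 - 1 = 3)
Y(g) = 5*√g
h(b, G) = 2597 + 53*b (h(b, G) = (50 + 3)*(49 + b) = 53*(49 + b) = 2597 + 53*b)
-h(1/(-1 + 52), Y(1)) = -(2597 + 53/(-1 + 52)) = -(2597 + 53/51) = -1*132500/51 = -132500/51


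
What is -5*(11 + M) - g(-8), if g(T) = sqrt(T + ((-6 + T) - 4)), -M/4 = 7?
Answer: 85 - I*sqrt(26) ≈ 85.0 - 5.099*I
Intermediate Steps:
M = -28 (M = -4*7 = -28)
g(T) = sqrt(-10 + 2*T) (g(T) = sqrt(T + (-10 + T)) = sqrt(-10 + 2*T))
-5*(11 + M) - g(-8) = -5*(11 - 28) - sqrt(-10 + 2*(-8)) = -5*(-17) - sqrt(-10 - 16) = 85 - sqrt(-26) = 85 - I*sqrt(26)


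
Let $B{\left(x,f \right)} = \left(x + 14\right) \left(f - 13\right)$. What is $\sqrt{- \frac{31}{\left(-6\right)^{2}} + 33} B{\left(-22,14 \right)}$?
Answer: $- \frac{4 \sqrt{1157}}{3} \approx -45.353$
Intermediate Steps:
$B{\left(x,f \right)} = \left(-13 + f\right) \left(14 + x\right)$ ($B{\left(x,f \right)} = \left(14 + x\right) \left(-13 + f\right) = \left(-13 + f\right) \left(14 + x\right)$)
$\sqrt{- \frac{31}{\left(-6\right)^{2}} + 33} B{\left(-22,14 \right)} = \sqrt{- \frac{31}{\left(-6\right)^{2}} + 33} \left(-182 - -286 + 14 \cdot 14 + 14 \left(-22\right)\right) = \sqrt{- \frac{31}{36} + 33} \left(-182 + 286 + 196 - 308\right) = \sqrt{\left(-31\right) \frac{1}{36} + 33} \left(-8\right) = \sqrt{- \frac{31}{36} + 33} \left(-8\right) = \sqrt{\frac{1157}{36}} \left(-8\right) = \frac{\sqrt{1157}}{6} \left(-8\right) = - \frac{4 \sqrt{1157}}{3}$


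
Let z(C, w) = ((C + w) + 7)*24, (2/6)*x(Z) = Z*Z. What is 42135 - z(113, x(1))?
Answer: 39183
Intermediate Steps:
x(Z) = 3*Z² (x(Z) = 3*(Z*Z) = 3*Z²)
z(C, w) = 168 + 24*C + 24*w (z(C, w) = (7 + C + w)*24 = 168 + 24*C + 24*w)
42135 - z(113, x(1)) = 42135 - (168 + 24*113 + 24*(3*1²)) = 42135 - (168 + 2712 + 24*(3*1)) = 42135 - (168 + 2712 + 24*3) = 42135 - (168 + 2712 + 72) = 42135 - 1*2952 = 42135 - 2952 = 39183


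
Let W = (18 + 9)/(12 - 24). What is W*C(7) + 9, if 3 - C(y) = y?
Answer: 18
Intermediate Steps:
C(y) = 3 - y
W = -9/4 (W = 27/(-12) = 27*(-1/12) = -9/4 ≈ -2.2500)
W*C(7) + 9 = -9*(3 - 1*7)/4 + 9 = -9*(3 - 7)/4 + 9 = -9/4*(-4) + 9 = 9 + 9 = 18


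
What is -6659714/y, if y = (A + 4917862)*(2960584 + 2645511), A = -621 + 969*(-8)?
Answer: -6659714/27523061735455 ≈ -2.4197e-7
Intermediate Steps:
A = -8373 (A = -621 - 7752 = -8373)
y = 27523061735455 (y = (-8373 + 4917862)*(2960584 + 2645511) = 4909489*5606095 = 27523061735455)
-6659714/y = -6659714/27523061735455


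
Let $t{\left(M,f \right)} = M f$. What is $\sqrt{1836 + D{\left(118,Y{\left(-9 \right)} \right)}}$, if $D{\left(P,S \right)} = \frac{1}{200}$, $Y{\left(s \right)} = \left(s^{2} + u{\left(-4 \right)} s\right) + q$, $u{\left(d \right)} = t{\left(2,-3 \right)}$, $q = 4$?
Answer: $\frac{\sqrt{734402}}{20} \approx 42.849$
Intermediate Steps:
$u{\left(d \right)} = -6$ ($u{\left(d \right)} = 2 \left(-3\right) = -6$)
$Y{\left(s \right)} = 4 + s^{2} - 6 s$ ($Y{\left(s \right)} = \left(s^{2} - 6 s\right) + 4 = 4 + s^{2} - 6 s$)
$D{\left(P,S \right)} = \frac{1}{200}$
$\sqrt{1836 + D{\left(118,Y{\left(-9 \right)} \right)}} = \sqrt{1836 + \frac{1}{200}} = \sqrt{\frac{367201}{200}} = \frac{\sqrt{734402}}{20}$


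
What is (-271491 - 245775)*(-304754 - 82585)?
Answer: 200357295174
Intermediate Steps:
(-271491 - 245775)*(-304754 - 82585) = -517266*(-387339) = 200357295174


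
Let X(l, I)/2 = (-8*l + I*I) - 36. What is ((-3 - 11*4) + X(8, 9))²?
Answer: 7225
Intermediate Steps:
X(l, I) = -72 - 16*l + 2*I² (X(l, I) = 2*((-8*l + I*I) - 36) = 2*((-8*l + I²) - 36) = 2*((I² - 8*l) - 36) = 2*(-36 + I² - 8*l) = -72 - 16*l + 2*I²)
((-3 - 11*4) + X(8, 9))² = ((-3 - 11*4) + (-72 - 16*8 + 2*9²))² = ((-3 - 44) + (-72 - 128 + 2*81))² = (-47 + (-72 - 128 + 162))² = (-47 - 38)² = (-85)² = 7225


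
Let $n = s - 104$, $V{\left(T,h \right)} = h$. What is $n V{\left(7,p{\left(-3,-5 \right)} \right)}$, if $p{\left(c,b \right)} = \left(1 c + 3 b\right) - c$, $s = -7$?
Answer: $1665$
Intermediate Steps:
$p{\left(c,b \right)} = 3 b$ ($p{\left(c,b \right)} = \left(c + 3 b\right) - c = 3 b$)
$n = -111$ ($n = -7 - 104 = -111$)
$n V{\left(7,p{\left(-3,-5 \right)} \right)} = - 111 \cdot 3 \left(-5\right) = \left(-111\right) \left(-15\right) = 1665$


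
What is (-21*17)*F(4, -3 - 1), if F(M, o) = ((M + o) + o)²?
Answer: -5712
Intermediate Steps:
F(M, o) = (M + 2*o)²
(-21*17)*F(4, -3 - 1) = (-21*17)*(4 + 2*(-3 - 1))² = -357*(4 + 2*(-4))² = -357*(4 - 8)² = -357*(-4)² = -357*16 = -5712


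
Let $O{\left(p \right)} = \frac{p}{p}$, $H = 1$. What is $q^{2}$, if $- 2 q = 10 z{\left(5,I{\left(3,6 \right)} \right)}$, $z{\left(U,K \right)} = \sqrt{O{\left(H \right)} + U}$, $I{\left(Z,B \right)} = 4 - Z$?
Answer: $150$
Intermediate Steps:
$O{\left(p \right)} = 1$
$z{\left(U,K \right)} = \sqrt{1 + U}$
$q = - 5 \sqrt{6}$ ($q = - \frac{10 \sqrt{1 + 5}}{2} = - \frac{10 \sqrt{6}}{2} = - 5 \sqrt{6} \approx -12.247$)
$q^{2} = \left(- 5 \sqrt{6}\right)^{2} = 150$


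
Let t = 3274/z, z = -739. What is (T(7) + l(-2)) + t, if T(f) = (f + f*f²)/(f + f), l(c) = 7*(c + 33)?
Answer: 175564/739 ≈ 237.57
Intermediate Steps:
l(c) = 231 + 7*c (l(c) = 7*(33 + c) = 231 + 7*c)
t = -3274/739 (t = 3274/(-739) = 3274*(-1/739) = -3274/739 ≈ -4.4303)
T(f) = (f + f³)/(2*f) (T(f) = (f + f³)/((2*f)) = (f + f³)*(1/(2*f)) = (f + f³)/(2*f))
(T(7) + l(-2)) + t = ((½ + (½)*7²) + (231 + 7*(-2))) - 3274/739 = ((½ + (½)*49) + (231 - 14)) - 3274/739 = ((½ + 49/2) + 217) - 3274/739 = (25 + 217) - 3274/739 = 242 - 3274/739 = 175564/739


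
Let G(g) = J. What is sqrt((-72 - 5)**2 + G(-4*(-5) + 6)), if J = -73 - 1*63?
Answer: sqrt(5793) ≈ 76.112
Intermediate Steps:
J = -136 (J = -73 - 63 = -136)
G(g) = -136
sqrt((-72 - 5)**2 + G(-4*(-5) + 6)) = sqrt((-72 - 5)**2 - 136) = sqrt((-77)**2 - 136) = sqrt(5929 - 136) = sqrt(5793)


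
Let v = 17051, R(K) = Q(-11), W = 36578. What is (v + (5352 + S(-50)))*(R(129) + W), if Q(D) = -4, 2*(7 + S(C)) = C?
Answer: 818196954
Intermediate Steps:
S(C) = -7 + C/2
R(K) = -4
(v + (5352 + S(-50)))*(R(129) + W) = (17051 + (5352 + (-7 + (½)*(-50))))*(-4 + 36578) = (17051 + (5352 + (-7 - 25)))*36574 = (17051 + (5352 - 32))*36574 = (17051 + 5320)*36574 = 22371*36574 = 818196954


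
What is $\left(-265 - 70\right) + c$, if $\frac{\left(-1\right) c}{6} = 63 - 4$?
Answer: $-689$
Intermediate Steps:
$c = -354$ ($c = - 6 \left(63 - 4\right) = \left(-6\right) 59 = -354$)
$\left(-265 - 70\right) + c = \left(-265 - 70\right) - 354 = -335 - 354 = -689$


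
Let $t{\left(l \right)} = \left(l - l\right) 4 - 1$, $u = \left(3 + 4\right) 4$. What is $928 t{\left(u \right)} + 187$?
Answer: $-741$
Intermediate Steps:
$u = 28$ ($u = 7 \cdot 4 = 28$)
$t{\left(l \right)} = -1$ ($t{\left(l \right)} = 0 \cdot 4 - 1 = 0 - 1 = -1$)
$928 t{\left(u \right)} + 187 = 928 \left(-1\right) + 187 = -928 + 187 = -741$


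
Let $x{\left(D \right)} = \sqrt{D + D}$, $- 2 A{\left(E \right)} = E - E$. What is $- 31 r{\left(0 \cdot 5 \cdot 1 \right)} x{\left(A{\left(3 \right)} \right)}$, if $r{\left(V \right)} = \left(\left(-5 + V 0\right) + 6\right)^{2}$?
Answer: $0$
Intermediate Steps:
$A{\left(E \right)} = 0$ ($A{\left(E \right)} = - \frac{E - E}{2} = \left(- \frac{1}{2}\right) 0 = 0$)
$x{\left(D \right)} = \sqrt{2} \sqrt{D}$ ($x{\left(D \right)} = \sqrt{2 D} = \sqrt{2} \sqrt{D}$)
$r{\left(V \right)} = 1$ ($r{\left(V \right)} = \left(\left(-5 + 0\right) + 6\right)^{2} = \left(-5 + 6\right)^{2} = 1^{2} = 1$)
$- 31 r{\left(0 \cdot 5 \cdot 1 \right)} x{\left(A{\left(3 \right)} \right)} = \left(-31\right) 1 \sqrt{2} \sqrt{0} = - 31 \sqrt{2} \cdot 0 = \left(-31\right) 0 = 0$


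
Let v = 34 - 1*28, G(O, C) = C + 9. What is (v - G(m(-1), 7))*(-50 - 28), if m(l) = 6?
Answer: 780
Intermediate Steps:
G(O, C) = 9 + C
v = 6 (v = 34 - 28 = 6)
(v - G(m(-1), 7))*(-50 - 28) = (6 - (9 + 7))*(-50 - 28) = (6 - 1*16)*(-78) = (6 - 16)*(-78) = -10*(-78) = 780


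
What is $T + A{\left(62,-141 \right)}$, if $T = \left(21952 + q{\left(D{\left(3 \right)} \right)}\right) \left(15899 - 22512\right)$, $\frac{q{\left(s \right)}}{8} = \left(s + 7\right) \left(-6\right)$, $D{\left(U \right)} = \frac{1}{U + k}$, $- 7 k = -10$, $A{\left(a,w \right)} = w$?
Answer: $- \frac{4429127251}{31} \approx -1.4288 \cdot 10^{8}$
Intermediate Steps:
$k = \frac{10}{7}$ ($k = \left(- \frac{1}{7}\right) \left(-10\right) = \frac{10}{7} \approx 1.4286$)
$D{\left(U \right)} = \frac{1}{\frac{10}{7} + U}$ ($D{\left(U \right)} = \frac{1}{U + \frac{10}{7}} = \frac{1}{\frac{10}{7} + U}$)
$q{\left(s \right)} = -336 - 48 s$ ($q{\left(s \right)} = 8 \left(s + 7\right) \left(-6\right) = 8 \left(7 + s\right) \left(-6\right) = 8 \left(-42 - 6 s\right) = -336 - 48 s$)
$T = - \frac{4429122880}{31}$ ($T = \left(21952 - \left(336 + 48 \frac{7}{10 + 7 \cdot 3}\right)\right) \left(15899 - 22512\right) = \left(21952 - \left(336 + 48 \frac{7}{10 + 21}\right)\right) \left(-6613\right) = \left(21952 - \left(336 + 48 \cdot \frac{7}{31}\right)\right) \left(-6613\right) = \left(21952 - \left(336 + 48 \cdot 7 \cdot \frac{1}{31}\right)\right) \left(-6613\right) = \left(21952 - \frac{10752}{31}\right) \left(-6613\right) = \frac{669760}{31} \left(-6613\right) = - \frac{4429122880}{31} \approx -1.4287 \cdot 10^{8}$)
$T + A{\left(62,-141 \right)} = - \frac{4429122880}{31} - 141 = - \frac{4429127251}{31}$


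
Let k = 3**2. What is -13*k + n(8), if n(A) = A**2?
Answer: -53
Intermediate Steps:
k = 9
-13*k + n(8) = -13*9 + 8**2 = -117 + 64 = -53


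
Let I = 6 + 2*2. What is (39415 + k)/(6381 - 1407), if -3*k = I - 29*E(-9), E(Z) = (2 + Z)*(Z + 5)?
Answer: 119047/14922 ≈ 7.9780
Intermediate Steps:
I = 10 (I = 6 + 4 = 10)
E(Z) = (2 + Z)*(5 + Z)
k = 802/3 (k = -(10 - 29*(10 + (-9)² + 7*(-9)))/3 = -(10 - 29*(10 + 81 - 63))/3 = -(10 - 29*28)/3 = -(10 - 812)/3 = -⅓*(-802) = 802/3 ≈ 267.33)
(39415 + k)/(6381 - 1407) = (39415 + 802/3)/(6381 - 1407) = (119047/3)/4974 = (119047/3)*(1/4974) = 119047/14922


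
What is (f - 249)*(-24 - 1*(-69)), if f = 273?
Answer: 1080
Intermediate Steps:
(f - 249)*(-24 - 1*(-69)) = (273 - 249)*(-24 - 1*(-69)) = 24*(-24 + 69) = 24*45 = 1080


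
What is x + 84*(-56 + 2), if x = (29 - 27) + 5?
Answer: -4529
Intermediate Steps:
x = 7 (x = 2 + 5 = 7)
x + 84*(-56 + 2) = 7 + 84*(-56 + 2) = 7 + 84*(-54) = 7 - 4536 = -4529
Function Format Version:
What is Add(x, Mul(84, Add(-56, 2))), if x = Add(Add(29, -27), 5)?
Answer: -4529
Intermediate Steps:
x = 7 (x = Add(2, 5) = 7)
Add(x, Mul(84, Add(-56, 2))) = Add(7, Mul(84, Add(-56, 2))) = Add(7, Mul(84, -54)) = Add(7, -4536) = -4529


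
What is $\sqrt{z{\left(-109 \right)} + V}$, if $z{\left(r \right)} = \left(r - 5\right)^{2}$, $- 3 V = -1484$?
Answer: $\frac{2 \sqrt{30354}}{3} \approx 116.15$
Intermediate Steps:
$V = \frac{1484}{3}$ ($V = \left(- \frac{1}{3}\right) \left(-1484\right) = \frac{1484}{3} \approx 494.67$)
$z{\left(r \right)} = \left(-5 + r\right)^{2}$
$\sqrt{z{\left(-109 \right)} + V} = \sqrt{\left(-5 - 109\right)^{2} + \frac{1484}{3}} = \sqrt{\left(-114\right)^{2} + \frac{1484}{3}} = \sqrt{12996 + \frac{1484}{3}} = \sqrt{\frac{40472}{3}} = \frac{2 \sqrt{30354}}{3}$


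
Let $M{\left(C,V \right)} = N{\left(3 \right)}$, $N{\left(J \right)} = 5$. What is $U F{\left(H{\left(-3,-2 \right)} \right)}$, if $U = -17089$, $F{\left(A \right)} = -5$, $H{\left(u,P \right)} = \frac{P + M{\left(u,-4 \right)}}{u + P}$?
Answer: $85445$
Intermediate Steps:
$M{\left(C,V \right)} = 5$
$H{\left(u,P \right)} = \frac{5 + P}{P + u}$ ($H{\left(u,P \right)} = \frac{P + 5}{u + P} = \frac{5 + P}{P + u}$)
$U F{\left(H{\left(-3,-2 \right)} \right)} = \left(-17089\right) \left(-5\right) = 85445$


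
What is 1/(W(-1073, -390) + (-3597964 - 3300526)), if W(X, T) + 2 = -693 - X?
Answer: -1/6898112 ≈ -1.4497e-7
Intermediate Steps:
W(X, T) = -695 - X (W(X, T) = -2 + (-693 - X) = -695 - X)
1/(W(-1073, -390) + (-3597964 - 3300526)) = 1/((-695 - 1*(-1073)) + (-3597964 - 3300526)) = 1/((-695 + 1073) - 6898490) = 1/(378 - 6898490) = 1/(-6898112) = -1/6898112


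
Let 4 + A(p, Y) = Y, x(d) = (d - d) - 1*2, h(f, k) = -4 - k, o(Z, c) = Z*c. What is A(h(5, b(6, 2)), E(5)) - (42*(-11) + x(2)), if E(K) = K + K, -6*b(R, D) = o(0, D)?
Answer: 470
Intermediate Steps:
b(R, D) = 0 (b(R, D) = -0*D = -⅙*0 = 0)
E(K) = 2*K
x(d) = -2 (x(d) = 0 - 2 = -2)
A(p, Y) = -4 + Y
A(h(5, b(6, 2)), E(5)) - (42*(-11) + x(2)) = (-4 + 2*5) - (42*(-11) - 2) = (-4 + 10) - (-462 - 2) = 6 - 1*(-464) = 6 + 464 = 470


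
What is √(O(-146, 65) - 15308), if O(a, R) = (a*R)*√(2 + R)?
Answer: √(-15308 - 9490*√67) ≈ 304.94*I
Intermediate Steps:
O(a, R) = R*a*√(2 + R) (O(a, R) = (R*a)*√(2 + R) = R*a*√(2 + R))
√(O(-146, 65) - 15308) = √(65*(-146)*√(2 + 65) - 15308) = √(65*(-146)*√67 - 15308) = √(-9490*√67 - 15308) = √(-15308 - 9490*√67)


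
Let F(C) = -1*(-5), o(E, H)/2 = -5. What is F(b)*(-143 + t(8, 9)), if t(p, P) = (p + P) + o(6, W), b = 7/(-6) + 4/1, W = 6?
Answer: -680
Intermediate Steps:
o(E, H) = -10 (o(E, H) = 2*(-5) = -10)
b = 17/6 (b = 7*(-⅙) + 4*1 = -7/6 + 4 = 17/6 ≈ 2.8333)
F(C) = 5
t(p, P) = -10 + P + p (t(p, P) = (p + P) - 10 = (P + p) - 10 = -10 + P + p)
F(b)*(-143 + t(8, 9)) = 5*(-143 + (-10 + 9 + 8)) = 5*(-143 + 7) = 5*(-136) = -680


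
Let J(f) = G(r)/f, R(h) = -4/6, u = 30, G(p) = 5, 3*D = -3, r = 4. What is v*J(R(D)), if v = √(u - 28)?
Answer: -15*√2/2 ≈ -10.607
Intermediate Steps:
D = -1 (D = (⅓)*(-3) = -1)
R(h) = -⅔ (R(h) = -4*⅙ = -⅔)
J(f) = 5/f
v = √2 (v = √(30 - 28) = √2 ≈ 1.4142)
v*J(R(D)) = √2*(5/(-⅔)) = √2*(5*(-3/2)) = √2*(-15/2) = -15*√2/2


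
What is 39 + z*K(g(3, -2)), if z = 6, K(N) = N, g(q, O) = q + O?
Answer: 45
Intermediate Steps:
g(q, O) = O + q
39 + z*K(g(3, -2)) = 39 + 6*(-2 + 3) = 39 + 6*1 = 39 + 6 = 45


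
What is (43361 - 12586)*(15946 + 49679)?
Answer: 2019609375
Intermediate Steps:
(43361 - 12586)*(15946 + 49679) = 30775*65625 = 2019609375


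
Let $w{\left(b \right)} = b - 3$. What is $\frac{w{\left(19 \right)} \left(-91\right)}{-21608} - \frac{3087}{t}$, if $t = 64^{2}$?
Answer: $- \frac{7592515}{11063296} \approx -0.68628$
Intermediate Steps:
$w{\left(b \right)} = -3 + b$
$t = 4096$
$\frac{w{\left(19 \right)} \left(-91\right)}{-21608} - \frac{3087}{t} = \frac{\left(-3 + 19\right) \left(-91\right)}{-21608} - \frac{3087}{4096} = 16 \left(-91\right) \left(- \frac{1}{21608}\right) - \frac{3087}{4096} = \left(-1456\right) \left(- \frac{1}{21608}\right) - \frac{3087}{4096} = \frac{182}{2701} - \frac{3087}{4096} = - \frac{7592515}{11063296}$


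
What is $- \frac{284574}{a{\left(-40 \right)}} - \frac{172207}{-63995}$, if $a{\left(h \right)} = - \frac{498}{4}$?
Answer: $\frac{12155168601}{5311585} \approx 2288.4$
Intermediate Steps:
$a{\left(h \right)} = - \frac{249}{2}$ ($a{\left(h \right)} = \left(-498\right) \frac{1}{4} = - \frac{249}{2}$)
$- \frac{284574}{a{\left(-40 \right)}} - \frac{172207}{-63995} = - \frac{284574}{- \frac{249}{2}} - \frac{172207}{-63995} = \left(-284574\right) \left(- \frac{2}{249}\right) - - \frac{172207}{63995} = \frac{189716}{83} + \frac{172207}{63995} = \frac{12155168601}{5311585}$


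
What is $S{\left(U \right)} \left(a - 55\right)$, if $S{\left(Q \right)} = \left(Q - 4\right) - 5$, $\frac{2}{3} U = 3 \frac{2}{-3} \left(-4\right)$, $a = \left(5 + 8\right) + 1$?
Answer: $-123$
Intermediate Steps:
$a = 14$ ($a = 13 + 1 = 14$)
$U = 12$ ($U = \frac{3 \cdot 3 \frac{2}{-3} \left(-4\right)}{2} = \frac{3 \cdot 3 \cdot 2 \left(- \frac{1}{3}\right) \left(-4\right)}{2} = \frac{3 \cdot 3 \left(- \frac{2}{3}\right) \left(-4\right)}{2} = \frac{3 \left(\left(-2\right) \left(-4\right)\right)}{2} = \frac{3}{2} \cdot 8 = 12$)
$S{\left(Q \right)} = -9 + Q$ ($S{\left(Q \right)} = \left(-4 + Q\right) - 5 = -9 + Q$)
$S{\left(U \right)} \left(a - 55\right) = \left(-9 + 12\right) \left(14 - 55\right) = 3 \left(14 - 55\right) = 3 \left(-41\right) = -123$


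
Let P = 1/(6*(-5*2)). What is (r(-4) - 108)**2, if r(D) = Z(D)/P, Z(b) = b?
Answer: 17424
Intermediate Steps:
P = -1/60 (P = 1/(6*(-10)) = 1/(-60) = -1/60 ≈ -0.016667)
r(D) = -60*D (r(D) = D/(-1/60) = D*(-60) = -60*D)
(r(-4) - 108)**2 = (-60*(-4) - 108)**2 = (240 - 108)**2 = 132**2 = 17424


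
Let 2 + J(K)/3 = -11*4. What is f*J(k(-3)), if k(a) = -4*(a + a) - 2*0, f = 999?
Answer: -137862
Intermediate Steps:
k(a) = -8*a (k(a) = -8*a + 0 = -8*a)
J(K) = -138 (J(K) = -6 + 3*(-11*4) = -6 + 3*(-44) = -6 - 132 = -138)
f*J(k(-3)) = 999*(-138) = -137862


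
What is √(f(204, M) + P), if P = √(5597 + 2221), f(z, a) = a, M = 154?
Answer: √(154 + √7818) ≈ 15.570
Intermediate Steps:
P = √7818 ≈ 88.419
√(f(204, M) + P) = √(154 + √7818)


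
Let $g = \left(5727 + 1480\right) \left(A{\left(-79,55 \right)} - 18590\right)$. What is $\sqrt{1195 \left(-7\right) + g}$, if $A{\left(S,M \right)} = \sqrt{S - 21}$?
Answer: $\sqrt{-133986495 + 72070 i} \approx 3.11 + 11575.0 i$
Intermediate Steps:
$A{\left(S,M \right)} = \sqrt{-21 + S}$
$g = -133978130 + 72070 i$ ($g = \left(5727 + 1480\right) \left(\sqrt{-21 - 79} - 18590\right) = 7207 \left(\sqrt{-100} - 18590\right) = 7207 \left(10 i - 18590\right) = 7207 \left(-18590 + 10 i\right) = -133978130 + 72070 i \approx -1.3398 \cdot 10^{8} + 72070.0 i$)
$\sqrt{1195 \left(-7\right) + g} = \sqrt{1195 \left(-7\right) - \left(133978130 - 72070 i\right)} = \sqrt{-8365 - \left(133978130 - 72070 i\right)} = \sqrt{-133986495 + 72070 i}$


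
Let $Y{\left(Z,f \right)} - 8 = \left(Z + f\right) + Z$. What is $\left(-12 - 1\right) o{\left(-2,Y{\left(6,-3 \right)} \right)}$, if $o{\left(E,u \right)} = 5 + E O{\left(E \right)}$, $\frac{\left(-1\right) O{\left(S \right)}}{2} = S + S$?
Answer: $143$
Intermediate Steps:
$O{\left(S \right)} = - 4 S$ ($O{\left(S \right)} = - 2 \left(S + S\right) = - 2 \cdot 2 S = - 4 S$)
$Y{\left(Z,f \right)} = 8 + f + 2 Z$ ($Y{\left(Z,f \right)} = 8 + \left(\left(Z + f\right) + Z\right) = 8 + \left(f + 2 Z\right) = 8 + f + 2 Z$)
$o{\left(E,u \right)} = 5 - 4 E^{2}$ ($o{\left(E,u \right)} = 5 + E \left(- 4 E\right) = 5 - 4 E^{2}$)
$\left(-12 - 1\right) o{\left(-2,Y{\left(6,-3 \right)} \right)} = \left(-12 - 1\right) \left(5 - 4 \left(-2\right)^{2}\right) = - 13 \left(5 - 16\right) = \left(-13\right) \left(-11\right) = 143$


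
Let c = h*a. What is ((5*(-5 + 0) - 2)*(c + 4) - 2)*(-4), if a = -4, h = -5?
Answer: 2600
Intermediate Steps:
c = 20 (c = -5*(-4) = 20)
((5*(-5 + 0) - 2)*(c + 4) - 2)*(-4) = ((5*(-5 + 0) - 2)*(20 + 4) - 2)*(-4) = ((5*(-5) - 2)*24 - 2)*(-4) = ((-25 - 2)*24 - 2)*(-4) = (-27*24 - 2)*(-4) = (-648 - 2)*(-4) = -650*(-4) = 2600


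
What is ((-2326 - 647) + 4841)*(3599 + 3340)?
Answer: 12962052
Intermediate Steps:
((-2326 - 647) + 4841)*(3599 + 3340) = (-2973 + 4841)*6939 = 1868*6939 = 12962052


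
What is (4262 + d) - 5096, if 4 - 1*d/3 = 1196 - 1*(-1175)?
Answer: -7935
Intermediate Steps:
d = -7101 (d = 12 - 3*(1196 - 1*(-1175)) = 12 - 3*(1196 + 1175) = 12 - 3*2371 = 12 - 7113 = -7101)
(4262 + d) - 5096 = (4262 - 7101) - 5096 = -2839 - 5096 = -7935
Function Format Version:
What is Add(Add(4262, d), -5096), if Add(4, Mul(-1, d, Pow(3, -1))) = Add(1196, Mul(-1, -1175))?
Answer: -7935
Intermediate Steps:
d = -7101 (d = Add(12, Mul(-3, Add(1196, Mul(-1, -1175)))) = Add(12, Mul(-3, Add(1196, 1175))) = Add(12, Mul(-3, 2371)) = Add(12, -7113) = -7101)
Add(Add(4262, d), -5096) = Add(Add(4262, -7101), -5096) = Add(-2839, -5096) = -7935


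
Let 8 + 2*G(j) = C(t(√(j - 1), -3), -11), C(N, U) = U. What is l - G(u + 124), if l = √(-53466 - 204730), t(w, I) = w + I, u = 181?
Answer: 19/2 + 2*I*√64549 ≈ 9.5 + 508.13*I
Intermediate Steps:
t(w, I) = I + w
G(j) = -19/2 (G(j) = -4 + (½)*(-11) = -4 - 11/2 = -19/2)
l = 2*I*√64549 (l = √(-258196) = 2*I*√64549 ≈ 508.13*I)
l - G(u + 124) = 2*I*√64549 - 1*(-19/2) = 2*I*√64549 + 19/2 = 19/2 + 2*I*√64549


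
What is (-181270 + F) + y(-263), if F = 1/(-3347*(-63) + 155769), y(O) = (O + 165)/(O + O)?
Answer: -17478704321167/96423690 ≈ -1.8127e+5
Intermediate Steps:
y(O) = (165 + O)/(2*O) (y(O) = (165 + O)/((2*O)) = (165 + O)*(1/(2*O)) = (165 + O)/(2*O))
F = 1/366630 (F = 1/(210861 + 155769) = 1/366630 ≈ 2.7275e-6)
(-181270 + F) + y(-263) = (-181270 + 1/366630) + (1/2)*(165 - 263)/(-263) = -66459020099/366630 + (1/2)*(-1/263)*(-98) = -66459020099/366630 + 49/263 = -17478704321167/96423690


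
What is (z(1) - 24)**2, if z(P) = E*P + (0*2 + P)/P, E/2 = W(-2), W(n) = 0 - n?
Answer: 361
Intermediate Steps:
W(n) = -n
E = 4 (E = 2*(-1*(-2)) = 2*2 = 4)
z(P) = 1 + 4*P (z(P) = 4*P + (0*2 + P)/P = 4*P + (0 + P)/P = 4*P + P/P = 4*P + 1 = 1 + 4*P)
(z(1) - 24)**2 = ((1 + 4*1) - 24)**2 = ((1 + 4) - 24)**2 = (5 - 24)**2 = (-19)**2 = 361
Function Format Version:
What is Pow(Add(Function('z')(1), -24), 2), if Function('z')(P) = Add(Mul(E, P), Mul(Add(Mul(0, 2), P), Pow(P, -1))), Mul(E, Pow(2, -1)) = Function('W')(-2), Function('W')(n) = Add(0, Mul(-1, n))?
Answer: 361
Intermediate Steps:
Function('W')(n) = Mul(-1, n)
E = 4 (E = Mul(2, Mul(-1, -2)) = Mul(2, 2) = 4)
Function('z')(P) = Add(1, Mul(4, P)) (Function('z')(P) = Add(Mul(4, P), Mul(Add(Mul(0, 2), P), Pow(P, -1))) = Add(Mul(4, P), Mul(Add(0, P), Pow(P, -1))) = Add(Mul(4, P), Mul(P, Pow(P, -1))) = Add(Mul(4, P), 1) = Add(1, Mul(4, P)))
Pow(Add(Function('z')(1), -24), 2) = Pow(Add(Add(1, Mul(4, 1)), -24), 2) = Pow(Add(Add(1, 4), -24), 2) = Pow(Add(5, -24), 2) = Pow(-19, 2) = 361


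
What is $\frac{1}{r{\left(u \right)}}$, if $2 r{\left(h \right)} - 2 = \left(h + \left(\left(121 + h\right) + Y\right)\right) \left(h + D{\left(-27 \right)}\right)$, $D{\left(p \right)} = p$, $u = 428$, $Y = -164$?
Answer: $\frac{2}{326015} \approx 6.1347 \cdot 10^{-6}$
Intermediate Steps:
$r{\left(h \right)} = 1 + \frac{\left(-43 + 2 h\right) \left(-27 + h\right)}{2}$ ($r{\left(h \right)} = 1 + \frac{\left(h + \left(\left(121 + h\right) - 164\right)\right) \left(h - 27\right)}{2} = 1 + \frac{\left(h + \left(-43 + h\right)\right) \left(-27 + h\right)}{2} = 1 + \frac{\left(-43 + 2 h\right) \left(-27 + h\right)}{2}$)
$\frac{1}{r{\left(u \right)}} = \frac{1}{\frac{1163}{2} + 428^{2} - 20758} = \frac{1}{\frac{1163}{2} + 183184 - 20758} = \frac{1}{\frac{326015}{2}} = \frac{2}{326015}$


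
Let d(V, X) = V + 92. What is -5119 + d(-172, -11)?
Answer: -5199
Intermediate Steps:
d(V, X) = 92 + V
-5119 + d(-172, -11) = -5119 + (92 - 172) = -5119 - 80 = -5199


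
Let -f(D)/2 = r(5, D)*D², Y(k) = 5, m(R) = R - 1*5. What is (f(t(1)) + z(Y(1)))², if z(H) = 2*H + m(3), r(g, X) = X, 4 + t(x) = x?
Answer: 3844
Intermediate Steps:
t(x) = -4 + x
m(R) = -5 + R (m(R) = R - 5 = -5 + R)
z(H) = -2 + 2*H (z(H) = 2*H + (-5 + 3) = 2*H - 2 = -2 + 2*H)
f(D) = -2*D³ (f(D) = -2*D*D² = -2*D³)
(f(t(1)) + z(Y(1)))² = (-2*(-4 + 1)³ + (-2 + 2*5))² = (-2*(-3)³ + (-2 + 10))² = (-2*(-27) + 8)² = (54 + 8)² = 62² = 3844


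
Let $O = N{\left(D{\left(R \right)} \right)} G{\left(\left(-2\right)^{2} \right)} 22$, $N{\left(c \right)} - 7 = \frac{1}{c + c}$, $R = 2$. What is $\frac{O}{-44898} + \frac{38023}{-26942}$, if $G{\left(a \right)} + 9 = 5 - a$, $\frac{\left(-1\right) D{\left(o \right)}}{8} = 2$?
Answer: $- \frac{1674112291}{1209641916} \approx -1.384$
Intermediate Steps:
$D{\left(o \right)} = -16$ ($D{\left(o \right)} = \left(-8\right) 2 = -16$)
$N{\left(c \right)} = 7 + \frac{1}{2 c}$ ($N{\left(c \right)} = 7 + \frac{1}{c + c} = 7 + \frac{1}{2 c}$)
$G{\left(a \right)} = -4 - a$ ($G{\left(a \right)} = -9 - \left(-5 + a\right) = -4 - a$)
$O = - \frac{2453}{2}$ ($O = \left(7 + \frac{1}{2 \left(-16\right)}\right) \left(-4 - \left(-2\right)^{2}\right) 22 = \left(7 + \frac{1}{2} \left(- \frac{1}{16}\right)\right) \left(-4 - 4\right) 22 = \left(7 - \frac{1}{32}\right) \left(-4 - 4\right) 22 = \frac{223}{32} \left(-8\right) 22 = \left(- \frac{223}{4}\right) 22 = - \frac{2453}{2} \approx -1226.5$)
$\frac{O}{-44898} + \frac{38023}{-26942} = - \frac{2453}{2 \left(-44898\right)} + \frac{38023}{-26942} = \left(- \frac{2453}{2}\right) \left(- \frac{1}{44898}\right) + 38023 \left(- \frac{1}{26942}\right) = \frac{2453}{89796} - \frac{38023}{26942} = - \frac{1674112291}{1209641916}$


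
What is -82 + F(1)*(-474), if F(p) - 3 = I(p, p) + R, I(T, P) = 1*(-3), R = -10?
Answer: 4658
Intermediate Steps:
I(T, P) = -3
F(p) = -10 (F(p) = 3 + (-3 - 10) = 3 - 13 = -10)
-82 + F(1)*(-474) = -82 - 10*(-474) = -82 + 4740 = 4658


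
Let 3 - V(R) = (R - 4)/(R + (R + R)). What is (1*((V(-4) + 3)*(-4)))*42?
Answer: -896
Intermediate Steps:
V(R) = 3 - (-4 + R)/(3*R) (V(R) = 3 - (R - 4)/(R + (R + R)) = 3 - (-4 + R)/(R + 2*R) = 3 - (-4 + R)/(3*R))
(1*((V(-4) + 3)*(-4)))*42 = (1*(((4/3)*(1 + 2*(-4))/(-4) + 3)*(-4)))*42 = (1*(((4/3)*(-¼)*(1 - 8) + 3)*(-4)))*42 = (1*(((4/3)*(-¼)*(-7) + 3)*(-4)))*42 = (1*((7/3 + 3)*(-4)))*42 = (1*((16/3)*(-4)))*42 = (1*(-64/3))*42 = -64/3*42 = -896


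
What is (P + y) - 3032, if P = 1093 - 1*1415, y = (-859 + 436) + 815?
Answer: -2962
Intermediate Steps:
y = 392 (y = -423 + 815 = 392)
P = -322 (P = 1093 - 1415 = -322)
(P + y) - 3032 = (-322 + 392) - 3032 = 70 - 3032 = -2962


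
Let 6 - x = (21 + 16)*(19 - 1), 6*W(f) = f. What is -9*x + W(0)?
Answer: 5940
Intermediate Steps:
W(f) = f/6
x = -660 (x = 6 - (21 + 16)*(19 - 1) = 6 - 37*18 = 6 - 1*666 = 6 - 666 = -660)
-9*x + W(0) = -9*(-660) + (⅙)*0 = 5940 + 0 = 5940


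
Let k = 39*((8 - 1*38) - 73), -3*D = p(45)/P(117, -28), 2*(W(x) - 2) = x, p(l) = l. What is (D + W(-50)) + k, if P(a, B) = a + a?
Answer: -315125/78 ≈ -4040.1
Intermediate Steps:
P(a, B) = 2*a
W(x) = 2 + x/2
D = -5/78 (D = -15/(2*117) = -15/234 = -1/3*5/26 = -5/78 ≈ -0.064103)
k = -4017 (k = 39*((8 - 38) - 73) = 39*(-30 - 73) = 39*(-103) = -4017)
(D + W(-50)) + k = (-5/78 + (2 + (1/2)*(-50))) - 4017 = (-5/78 + (2 - 25)) - 4017 = (-5/78 - 23) - 4017 = -1799/78 - 4017 = -315125/78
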